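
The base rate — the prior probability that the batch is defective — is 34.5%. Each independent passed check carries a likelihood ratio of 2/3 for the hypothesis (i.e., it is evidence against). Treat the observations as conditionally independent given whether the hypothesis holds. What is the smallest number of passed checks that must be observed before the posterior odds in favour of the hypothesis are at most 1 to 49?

Prior odds: 0.345 ÷ 0.655 = 69/131.
Likelihood ratio per passed check = 2/3.
Target odds = 1/49.
Need (69/131) × (2/3)ⁿ ≤ 1/49, i.e. (2/3)ⁿ ≤ 131/3381.
(2/3)⁸ = 256/6561 is still above 131/3381 but (2/3)⁹ = 512/19683 is at or below it, so n = 9.

9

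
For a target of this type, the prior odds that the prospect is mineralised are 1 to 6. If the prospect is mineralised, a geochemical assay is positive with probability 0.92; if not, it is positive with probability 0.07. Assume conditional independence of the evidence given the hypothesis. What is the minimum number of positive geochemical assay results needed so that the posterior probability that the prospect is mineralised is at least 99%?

Prior odds = 1/6.
Likelihood ratio of a positive = 0.92/0.07 = 92/7.
Target posterior odds = 0.99/0.01 = 99.
Require (92/7)ⁿ ≥ 99 ÷ (1/6) = 594.
(92/7)² = 8464/49 falls short of 594 but (92/7)³ = 778688/343 reaches it, so n = 3.

3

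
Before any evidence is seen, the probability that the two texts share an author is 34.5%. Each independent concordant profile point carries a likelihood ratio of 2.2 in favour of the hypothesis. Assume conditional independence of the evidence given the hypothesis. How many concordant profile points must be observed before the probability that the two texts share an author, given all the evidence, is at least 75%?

3

Prior odds: 0.345 ÷ 0.655 = 69/131.
Likelihood ratio per concordant profile point = 2.2.
Target odds: 0.75 ÷ 0.25 = 3.
Need (69/131) × 2.2ⁿ ≥ 3, i.e. 2.2ⁿ ≥ 131/23.
2.2² = 4.84 falls short of 131/23 but 2.2³ = 10.648 reaches it, so n = 3.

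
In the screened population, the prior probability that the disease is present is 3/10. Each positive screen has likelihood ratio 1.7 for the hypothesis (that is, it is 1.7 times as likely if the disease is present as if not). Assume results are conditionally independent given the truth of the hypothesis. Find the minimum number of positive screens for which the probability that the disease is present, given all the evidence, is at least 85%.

Prior odds = 0.3/0.7 = 3/7.
Likelihood ratio per positive screen = 1.7.
Target posterior odds = 0.85/0.15 = 17/3.
Need (3/7) × 1.7ⁿ ≥ 17/3, i.e. 1.7ⁿ ≥ 119/9.
1.7⁴ = 8.3521 falls short of 119/9 but 1.7⁵ = 1419857/100000 reaches it, so n = 5.

5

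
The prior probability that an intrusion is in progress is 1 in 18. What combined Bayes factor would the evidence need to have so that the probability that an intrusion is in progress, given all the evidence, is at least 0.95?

323

Prior odds = (1/18)/(17/18) = 1/17.
Target odds = 0.95/0.05 = 19.
Required Bayes factor = 19 ÷ (1/17) = 323.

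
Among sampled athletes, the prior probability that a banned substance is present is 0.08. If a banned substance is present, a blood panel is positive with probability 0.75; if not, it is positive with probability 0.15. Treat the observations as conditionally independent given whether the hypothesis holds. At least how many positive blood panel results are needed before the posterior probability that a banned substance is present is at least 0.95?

Prior odds = 0.08/0.92 = 2/23.
Likelihood ratio of a positive = 0.75/0.15 = 5.
Target posterior odds = 0.95/0.05 = 19.
Need (2/23) × 5ⁿ ≥ 19, i.e. 5ⁿ ≥ 218.5.
5³ = 125 falls short of 218.5 but 5⁴ = 625 reaches it, so n = 4.

4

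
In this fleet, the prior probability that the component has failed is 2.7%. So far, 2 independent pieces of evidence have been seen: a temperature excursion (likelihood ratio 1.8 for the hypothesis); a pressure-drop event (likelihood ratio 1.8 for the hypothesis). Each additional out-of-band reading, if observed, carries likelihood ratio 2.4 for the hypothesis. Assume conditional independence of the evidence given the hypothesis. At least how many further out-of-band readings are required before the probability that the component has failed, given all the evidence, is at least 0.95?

Prior odds = 0.027/0.973 = 27/973.
Combined Bayes factor of the evidence already in hand = 1.8 × 1.8 = 3.24.
Odds after that evidence = (27/973) × 3.24 = 2187/24325.
Target odds = 0.95/0.05 = 19.
Need 2.4ⁿ ≥ 19 ÷ (2187/24325) = 462175/2187.
2.4⁶ = 2985984/15625 falls short of 462175/2187 but 2.4⁷ = 35831808/78125 reaches it, so n = 7.

7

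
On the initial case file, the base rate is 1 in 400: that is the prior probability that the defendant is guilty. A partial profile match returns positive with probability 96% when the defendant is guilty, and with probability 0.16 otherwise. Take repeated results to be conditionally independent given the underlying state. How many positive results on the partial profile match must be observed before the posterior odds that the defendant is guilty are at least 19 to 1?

Prior odds: 0.0025 ÷ 0.9975 = 1/399.
Likelihood ratio of a positive result = 0.96/0.16 = 6.
Target odds = 19.
Require 6ⁿ ≥ 19 ÷ (1/399) = 7581.
6⁴ = 1296 falls short of 7581 but 6⁵ = 7776 reaches it, so n = 5.

5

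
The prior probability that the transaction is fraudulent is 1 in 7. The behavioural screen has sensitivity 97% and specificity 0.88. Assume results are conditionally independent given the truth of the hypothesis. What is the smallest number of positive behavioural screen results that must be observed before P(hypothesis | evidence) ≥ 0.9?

2

Prior odds = (1/7)/(6/7) = 1/6.
False-positive rate = 1 − 0.88 = 0.12; likelihood ratio of a positive = 0.97/0.12 = 97/12.
Target odds: 0.9 ÷ 0.1 = 9.
Require (97/12)ⁿ ≥ 9 ÷ (1/6) = 54.
(97/12)¹ = 97/12 falls short of 54 but (97/12)² = 9409/144 reaches it, so n = 2.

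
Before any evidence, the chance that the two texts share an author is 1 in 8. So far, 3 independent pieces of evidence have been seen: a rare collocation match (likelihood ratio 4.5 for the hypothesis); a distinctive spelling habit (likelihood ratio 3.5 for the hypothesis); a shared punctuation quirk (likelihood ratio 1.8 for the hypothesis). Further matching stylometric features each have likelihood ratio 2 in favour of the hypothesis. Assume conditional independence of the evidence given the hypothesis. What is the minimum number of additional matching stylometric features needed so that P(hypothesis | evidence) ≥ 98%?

4

Prior odds = 0.125/0.875 = 1/7.
Combined Bayes factor of the evidence already in hand = 4.5 × 3.5 × 1.8 = 28.35.
Odds after that evidence = (1/7) × 28.35 = 4.05.
Target odds = 0.98/0.02 = 49.
Need 2ⁿ ≥ 49 ÷ 4.05 = 980/81.
2³ = 8 falls short of 980/81 but 2⁴ = 16 reaches it, so n = 4.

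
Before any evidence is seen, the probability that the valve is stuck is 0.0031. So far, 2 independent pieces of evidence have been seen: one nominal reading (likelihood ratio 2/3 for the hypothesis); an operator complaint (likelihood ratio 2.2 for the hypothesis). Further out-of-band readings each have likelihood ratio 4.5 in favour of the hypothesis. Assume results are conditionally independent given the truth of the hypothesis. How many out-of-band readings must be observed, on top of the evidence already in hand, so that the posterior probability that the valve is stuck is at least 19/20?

Prior odds = 0.0031/0.9969 = 31/9969.
Combined Bayes factor of the evidence already in hand = (2/3) × 2.2 = 22/15.
Odds after that evidence = (31/9969) × 22/15 = 682/149535.
Target odds = 0.95/0.05 = 19.
Need 4.5ⁿ ≥ 19 ÷ (682/149535) = 2841165/682.
4.5⁵ = 1845.28125 falls short of 2841165/682 but 4.5⁶ = 8303.765625 reaches it, so n = 6.

6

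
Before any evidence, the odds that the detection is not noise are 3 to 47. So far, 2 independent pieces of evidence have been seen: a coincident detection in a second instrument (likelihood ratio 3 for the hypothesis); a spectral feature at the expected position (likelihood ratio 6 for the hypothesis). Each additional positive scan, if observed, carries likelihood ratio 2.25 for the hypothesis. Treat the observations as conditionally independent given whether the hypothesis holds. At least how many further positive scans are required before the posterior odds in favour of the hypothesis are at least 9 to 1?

3

Prior odds = 3/47.
Combined Bayes factor of the evidence already in hand = 3 × 6 = 18.
Odds after that evidence = (3/47) × 18 = 54/47.
Target odds = 9.
Need 2.25ⁿ ≥ 9 ÷ (54/47) = 47/6.
2.25² = 5.0625 falls short of 47/6 but 2.25³ = 11.390625 reaches it, so n = 3.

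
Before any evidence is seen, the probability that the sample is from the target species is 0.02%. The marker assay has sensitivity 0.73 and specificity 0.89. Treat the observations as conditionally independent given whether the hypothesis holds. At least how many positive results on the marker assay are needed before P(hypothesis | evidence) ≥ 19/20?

7

Prior odds = 0.0002/0.9998 = 1/4999.
False-positive rate = 1 − 0.89 = 0.11; likelihood ratio of a positive = 0.73/0.11 = 73/11.
Target posterior odds = 0.95/0.05 = 19.
Require (73/11)ⁿ ≥ 19 ÷ (1/4999) = 94981.
(73/11)⁶ ≈85424.2 falls short of 94981 but (73/11)⁷ ≈566906 reaches it, so n = 7.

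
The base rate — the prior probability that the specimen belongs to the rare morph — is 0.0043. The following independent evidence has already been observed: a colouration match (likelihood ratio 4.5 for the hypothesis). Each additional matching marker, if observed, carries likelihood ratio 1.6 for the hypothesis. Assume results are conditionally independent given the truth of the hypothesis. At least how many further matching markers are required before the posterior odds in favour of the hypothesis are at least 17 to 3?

Prior odds = 0.0043/0.9957 = 43/9957.
Bayes factor of the evidence already in hand = 4.5.
Odds after that evidence = (43/9957) × 4.5 = 129/6638.
Target odds = 17/3.
Need 1.6ⁿ ≥ 17/3 ÷ (129/6638) = 112846/387.
1.6¹² ≈281.475 falls short of 112846/387 but 1.6¹³ ≈450.36 reaches it, so n = 13.

13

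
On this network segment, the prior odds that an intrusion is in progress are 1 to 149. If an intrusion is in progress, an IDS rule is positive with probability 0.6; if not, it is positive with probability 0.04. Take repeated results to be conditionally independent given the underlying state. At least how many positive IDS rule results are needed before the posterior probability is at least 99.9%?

5

Prior odds = 1/149.
Likelihood ratio of a positive = 0.6/0.04 = 15.
Target odds: 0.999 ÷ 0.001 = 999.
Need (1/149) × 15ⁿ ≥ 999, i.e. 15ⁿ ≥ 148851.
15⁴ = 50625 falls short of 148851 but 15⁵ = 759375 reaches it, so n = 5.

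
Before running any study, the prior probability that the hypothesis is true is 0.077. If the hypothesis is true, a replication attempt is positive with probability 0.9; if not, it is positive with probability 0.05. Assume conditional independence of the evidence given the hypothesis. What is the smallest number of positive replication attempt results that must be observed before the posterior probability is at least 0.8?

Prior odds: 0.077 ÷ 0.923 = 77/923.
Likelihood ratio of a positive = 0.9/0.05 = 18.
Target posterior odds = 0.8/0.2 = 4.
Need (77/923) × 18ⁿ ≥ 4, i.e. 18ⁿ ≥ 3692/77.
18¹ = 18 falls short of 3692/77 but 18² = 324 reaches it, so n = 2.

2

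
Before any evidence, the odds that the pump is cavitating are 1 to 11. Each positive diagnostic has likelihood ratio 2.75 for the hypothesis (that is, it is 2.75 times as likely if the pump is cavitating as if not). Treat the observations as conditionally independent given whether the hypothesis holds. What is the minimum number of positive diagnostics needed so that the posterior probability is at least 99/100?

7

Prior odds = 1/11.
Likelihood ratio per positive diagnostic = 2.75.
Target odds: 0.99 ÷ 0.01 = 99.
Require 2.75ⁿ ≥ 99 ÷ (1/11) = 1089.
2.75⁶ = 1771561/4096 falls short of 1089 but 2.75⁷ = 19487171/16384 reaches it, so n = 7.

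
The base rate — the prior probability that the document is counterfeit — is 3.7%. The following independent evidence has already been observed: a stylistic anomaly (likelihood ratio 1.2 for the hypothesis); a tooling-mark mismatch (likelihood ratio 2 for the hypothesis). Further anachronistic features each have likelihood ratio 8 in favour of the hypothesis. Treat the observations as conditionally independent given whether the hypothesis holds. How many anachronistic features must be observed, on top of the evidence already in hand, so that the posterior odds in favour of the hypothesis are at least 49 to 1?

Prior odds = 0.037/0.963 = 37/963.
Combined Bayes factor of the evidence already in hand = 1.2 × 2 = 2.4.
Odds after that evidence = (37/963) × 2.4 = 148/1605.
Target odds = 49.
Need 8ⁿ ≥ 49 ÷ (148/1605) = 78645/148.
8³ = 512 falls short of 78645/148 but 8⁴ = 4096 reaches it, so n = 4.

4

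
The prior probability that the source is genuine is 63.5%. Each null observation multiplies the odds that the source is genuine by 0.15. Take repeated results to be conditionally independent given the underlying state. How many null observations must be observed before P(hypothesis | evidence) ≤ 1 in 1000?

Prior odds = 0.635/0.365 = 127/73.
Likelihood ratio per null observation = 0.15.
Target odds: 0.001 ÷ 0.999 = 1/999.
Require 0.15ⁿ ≤ 1/999 ÷ (127/73) = 73/126873.
0.15³ = 0.003375 is still above 73/126873 but 0.15⁴ = 81/160000 is at or below it, so n = 4.

4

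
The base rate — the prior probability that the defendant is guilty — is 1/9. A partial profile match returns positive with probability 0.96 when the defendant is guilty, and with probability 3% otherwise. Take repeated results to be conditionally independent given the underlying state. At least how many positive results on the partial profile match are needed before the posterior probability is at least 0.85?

Prior odds = (1/9)/(8/9) = 0.125.
Likelihood ratio of a positive result = 0.96/0.03 = 32.
Target posterior odds = 0.85/0.15 = 17/3.
Need 0.125 × 32ⁿ ≥ 17/3, i.e. 32ⁿ ≥ 136/3.
32¹ = 32 falls short of 136/3 but 32² = 1024 reaches it, so n = 2.

2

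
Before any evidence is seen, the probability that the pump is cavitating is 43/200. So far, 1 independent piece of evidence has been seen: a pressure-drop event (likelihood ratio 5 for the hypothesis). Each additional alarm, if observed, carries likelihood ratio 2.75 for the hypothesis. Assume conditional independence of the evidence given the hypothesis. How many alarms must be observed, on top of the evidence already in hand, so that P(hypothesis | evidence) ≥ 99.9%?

7

Prior odds = 0.215/0.785 = 43/157.
Bayes factor of the evidence already in hand = 5.
Odds after that evidence = (43/157) × 5 = 215/157.
Target odds = 0.999/0.001 = 999.
Need 2.75ⁿ ≥ 999 ÷ (215/157) = 156843/215.
2.75⁶ = 1771561/4096 falls short of 156843/215 but 2.75⁷ = 19487171/16384 reaches it, so n = 7.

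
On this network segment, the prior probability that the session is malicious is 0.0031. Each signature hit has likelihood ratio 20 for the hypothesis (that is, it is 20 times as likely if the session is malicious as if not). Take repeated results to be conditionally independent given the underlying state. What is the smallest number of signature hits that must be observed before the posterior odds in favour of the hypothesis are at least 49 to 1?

4

Prior odds = 0.0031/0.9969 = 31/9969.
Likelihood ratio per signature hit = 20.
Target odds = 49.
Need (31/9969) × 20ⁿ ≥ 49, i.e. 20ⁿ ≥ 488481/31.
20³ = 8000 falls short of 488481/31 but 20⁴ = 160000 reaches it, so n = 4.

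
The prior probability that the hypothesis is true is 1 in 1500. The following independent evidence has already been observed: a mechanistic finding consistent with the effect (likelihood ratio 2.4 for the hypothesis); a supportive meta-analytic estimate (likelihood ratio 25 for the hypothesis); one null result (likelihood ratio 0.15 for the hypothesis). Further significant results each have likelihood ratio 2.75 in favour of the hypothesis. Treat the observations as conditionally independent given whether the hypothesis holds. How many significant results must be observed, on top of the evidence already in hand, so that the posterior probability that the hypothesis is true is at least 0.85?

Prior odds = (1/1500)/(1499/1500) = 1/1499.
Combined Bayes factor of the evidence already in hand = 2.4 × 25 × 0.15 = 9.
Odds after that evidence = (1/1499) × 9 = 9/1499.
Target odds = 0.85/0.15 = 17/3.
Need 2.75ⁿ ≥ 17/3 ÷ (9/1499) = 25483/27.
2.75⁶ = 1771561/4096 falls short of 25483/27 but 2.75⁷ = 19487171/16384 reaches it, so n = 7.

7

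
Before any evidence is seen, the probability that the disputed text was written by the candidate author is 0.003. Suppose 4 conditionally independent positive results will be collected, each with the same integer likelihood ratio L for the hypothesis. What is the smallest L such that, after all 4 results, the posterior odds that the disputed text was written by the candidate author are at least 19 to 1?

Prior odds = 0.003/0.997 = 3/997.
Target odds = 19.
Need L⁴ ≥ 19 ÷ (3/997) = 18943/3.
8⁴ = 4096 < 18943/3 ≤ 6561 = 9⁴, so L = 9.

9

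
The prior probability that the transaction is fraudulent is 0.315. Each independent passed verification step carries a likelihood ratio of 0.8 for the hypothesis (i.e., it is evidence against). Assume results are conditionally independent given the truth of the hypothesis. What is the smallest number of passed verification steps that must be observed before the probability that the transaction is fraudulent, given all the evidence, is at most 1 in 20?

10

Prior odds = 0.315/0.685 = 63/137.
Likelihood ratio per passed verification step = 0.8.
Target odds: 0.05 ÷ 0.95 = 1/19.
Require 0.8ⁿ ≤ 1/19 ÷ (63/137) = 137/1197.
0.8⁹ = 262144/1953125 is still above 137/1197 but 0.8¹⁰ = 1048576/9765625 is at or below it, so n = 10.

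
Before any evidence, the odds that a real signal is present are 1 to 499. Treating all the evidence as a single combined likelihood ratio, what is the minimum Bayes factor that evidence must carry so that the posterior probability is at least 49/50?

24451

Prior odds = 1/499.
Target odds = 0.98/0.02 = 49.
Required Bayes factor = 49 ÷ (1/499) = 24451.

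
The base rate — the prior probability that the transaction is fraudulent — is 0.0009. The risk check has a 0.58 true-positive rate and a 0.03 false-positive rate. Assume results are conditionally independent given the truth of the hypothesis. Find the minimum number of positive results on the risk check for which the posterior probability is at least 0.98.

Prior odds: 0.0009 ÷ 0.9991 = 9/9991.
Likelihood ratio of a positive result = 0.58/0.03 = 58/3.
Target posterior odds = 0.98/0.02 = 49.
Require (58/3)ⁿ ≥ 49 ÷ (9/9991) = 489559/9.
(58/3)³ = 195112/27 falls short of 489559/9 but (58/3)⁴ = 11316496/81 reaches it, so n = 4.

4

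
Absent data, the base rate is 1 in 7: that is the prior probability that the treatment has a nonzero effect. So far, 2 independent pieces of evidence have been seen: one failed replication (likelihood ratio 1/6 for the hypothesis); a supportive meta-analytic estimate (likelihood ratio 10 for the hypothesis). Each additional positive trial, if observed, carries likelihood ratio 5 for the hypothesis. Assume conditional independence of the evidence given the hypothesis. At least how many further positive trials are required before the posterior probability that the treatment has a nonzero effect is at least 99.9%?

6

Prior odds = (1/7)/(6/7) = 1/6.
Combined Bayes factor of the evidence already in hand = (1/6) × 10 = 5/3.
Odds after that evidence = (1/6) × 5/3 = 5/18.
Target odds = 0.999/0.001 = 999.
Need 5ⁿ ≥ 999 ÷ (5/18) = 3596.4.
5⁵ = 3125 falls short of 3596.4 but 5⁶ = 15625 reaches it, so n = 6.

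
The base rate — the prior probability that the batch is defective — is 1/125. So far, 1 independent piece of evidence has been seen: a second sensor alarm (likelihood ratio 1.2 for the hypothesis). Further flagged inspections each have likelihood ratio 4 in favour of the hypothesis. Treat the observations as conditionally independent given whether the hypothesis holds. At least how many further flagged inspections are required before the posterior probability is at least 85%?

5

Prior odds = 0.008/0.992 = 1/124.
Bayes factor of the evidence already in hand = 1.2.
Odds after that evidence = (1/124) × 1.2 = 3/310.
Target odds = 0.85/0.15 = 17/3.
Need 4ⁿ ≥ 17/3 ÷ (3/310) = 5270/9.
4⁴ = 256 falls short of 5270/9 but 4⁵ = 1024 reaches it, so n = 5.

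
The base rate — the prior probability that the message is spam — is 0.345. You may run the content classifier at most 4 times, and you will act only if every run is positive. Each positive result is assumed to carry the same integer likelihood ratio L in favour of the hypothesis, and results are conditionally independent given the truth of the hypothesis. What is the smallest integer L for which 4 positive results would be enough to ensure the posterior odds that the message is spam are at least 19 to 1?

3

Prior odds = 0.345/0.655 = 69/131.
Target odds = 19.
Need L⁴ ≥ 19 ÷ (69/131) = 2489/69.
2⁴ = 16 < 2489/69 ≤ 81 = 3⁴, so L = 3.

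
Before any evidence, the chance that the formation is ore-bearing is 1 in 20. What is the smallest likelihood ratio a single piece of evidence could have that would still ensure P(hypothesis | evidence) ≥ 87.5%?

133

Prior odds = 0.05/0.95 = 1/19.
Target odds = 0.875/0.125 = 7.
Required Bayes factor = 7 ÷ (1/19) = 133.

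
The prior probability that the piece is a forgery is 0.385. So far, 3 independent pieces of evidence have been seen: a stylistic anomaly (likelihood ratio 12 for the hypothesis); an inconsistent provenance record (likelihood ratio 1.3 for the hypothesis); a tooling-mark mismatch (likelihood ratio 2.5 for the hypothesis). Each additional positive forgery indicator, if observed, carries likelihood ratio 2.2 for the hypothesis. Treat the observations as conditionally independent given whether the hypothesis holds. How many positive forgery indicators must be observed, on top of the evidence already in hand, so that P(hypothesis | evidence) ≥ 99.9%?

Prior odds = 0.385/0.615 = 77/123.
Combined Bayes factor of the evidence already in hand = 12 × 1.3 × 2.5 = 39.
Odds after that evidence = (77/123) × 39 = 1001/41.
Target odds = 0.999/0.001 = 999.
Need 2.2ⁿ ≥ 999 ÷ (1001/41) = 40959/1001.
2.2⁴ = 23.4256 falls short of 40959/1001 but 2.2⁵ = 51.53632 reaches it, so n = 5.

5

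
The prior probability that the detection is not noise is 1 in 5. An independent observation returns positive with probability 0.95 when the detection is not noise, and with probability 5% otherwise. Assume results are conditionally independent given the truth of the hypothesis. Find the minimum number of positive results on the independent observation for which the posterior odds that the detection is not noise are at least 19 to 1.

Prior odds: 0.2 ÷ 0.8 = 0.25.
Likelihood ratio of a positive result = 0.95/0.05 = 19.
Target odds = 19.
Need 0.25 × 19ⁿ ≥ 19, i.e. 19ⁿ ≥ 76.
19¹ = 19 falls short of 76 but 19² = 361 reaches it, so n = 2.

2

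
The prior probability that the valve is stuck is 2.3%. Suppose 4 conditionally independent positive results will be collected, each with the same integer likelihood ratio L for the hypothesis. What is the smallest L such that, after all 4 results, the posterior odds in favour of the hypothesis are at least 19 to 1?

6

Prior odds = 0.023/0.977 = 23/977.
Target odds = 19.
Need L⁴ ≥ 19 ÷ (23/977) = 18563/23.
5⁴ = 625 < 18563/23 ≤ 1296 = 6⁴, so L = 6.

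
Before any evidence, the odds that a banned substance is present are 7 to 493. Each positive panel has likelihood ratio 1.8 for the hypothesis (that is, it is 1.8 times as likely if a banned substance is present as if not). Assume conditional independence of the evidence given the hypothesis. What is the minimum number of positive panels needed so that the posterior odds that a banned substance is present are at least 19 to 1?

13

Prior odds = 7/493.
Likelihood ratio per positive panel = 1.8.
Target odds = 19.
Require 1.8ⁿ ≥ 19 ÷ (7/493) = 9367/7.
1.8¹² ≈1156.83 falls short of 9367/7 but 1.8¹³ ≈2082.3 reaches it, so n = 13.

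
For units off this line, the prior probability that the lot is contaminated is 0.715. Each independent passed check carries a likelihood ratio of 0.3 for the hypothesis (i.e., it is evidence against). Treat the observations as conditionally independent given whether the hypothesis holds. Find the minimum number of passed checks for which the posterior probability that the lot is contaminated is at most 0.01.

Prior odds: 0.715 ÷ 0.285 = 143/57.
Likelihood ratio per passed check = 0.3.
Target odds: 0.01 ÷ 0.99 = 1/99.
Need (143/57) × 0.3ⁿ ≤ 1/99, i.e. 0.3ⁿ ≤ 19/4719.
0.3⁴ = 0.0081 is still above 19/4719 but 0.3⁵ = 243/100000 is at or below it, so n = 5.

5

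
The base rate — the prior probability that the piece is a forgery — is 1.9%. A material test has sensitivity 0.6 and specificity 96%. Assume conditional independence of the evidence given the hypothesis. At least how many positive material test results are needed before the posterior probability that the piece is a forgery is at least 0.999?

Prior odds: 0.019 ÷ 0.981 = 19/981.
False-positive rate = 1 − 0.96 = 0.04; likelihood ratio of a positive = 0.6/0.04 = 15.
Target posterior odds = 0.999/0.001 = 999.
Require 15ⁿ ≥ 999 ÷ (19/981) = 980019/19.
15⁴ = 50625 falls short of 980019/19 but 15⁵ = 759375 reaches it, so n = 5.

5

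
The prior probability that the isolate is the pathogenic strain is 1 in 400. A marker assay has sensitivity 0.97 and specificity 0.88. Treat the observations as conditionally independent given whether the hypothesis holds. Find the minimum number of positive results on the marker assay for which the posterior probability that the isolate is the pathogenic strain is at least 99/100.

Prior odds: 0.0025 ÷ 0.9975 = 1/399.
False-positive rate = 1 − 0.88 = 0.12; likelihood ratio of a positive = 0.97/0.12 = 97/12.
Target odds: 0.99 ÷ 0.01 = 99.
Need (1/399) × (97/12)ⁿ ≥ 99, i.e. (97/12)ⁿ ≥ 39501.
(97/12)⁵ ≈34510.6 falls short of 39501 but (97/12)⁶ ≈278961 reaches it, so n = 6.

6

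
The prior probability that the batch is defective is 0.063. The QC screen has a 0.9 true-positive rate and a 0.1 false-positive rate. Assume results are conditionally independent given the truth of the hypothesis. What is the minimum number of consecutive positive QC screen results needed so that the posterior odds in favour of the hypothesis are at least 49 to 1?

Prior odds = 0.063/0.937 = 63/937.
Likelihood ratio of a positive result = 0.9/0.1 = 9.
Target odds = 49.
Require 9ⁿ ≥ 49 ÷ (63/937) = 6559/9.
9² = 81 falls short of 6559/9 but 9³ = 729 reaches it, so n = 3.

3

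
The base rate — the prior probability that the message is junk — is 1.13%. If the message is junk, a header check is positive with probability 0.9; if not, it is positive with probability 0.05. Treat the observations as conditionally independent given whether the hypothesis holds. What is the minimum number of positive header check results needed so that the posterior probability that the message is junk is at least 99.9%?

4

Prior odds = 0.0113/0.9887 = 113/9887.
Likelihood ratio of a positive = 0.9/0.05 = 18.
Target odds: 0.999 ÷ 0.001 = 999.
Require 18ⁿ ≥ 999 ÷ (113/9887) = 9877113/113.
18³ = 5832 falls short of 9877113/113 but 18⁴ = 104976 reaches it, so n = 4.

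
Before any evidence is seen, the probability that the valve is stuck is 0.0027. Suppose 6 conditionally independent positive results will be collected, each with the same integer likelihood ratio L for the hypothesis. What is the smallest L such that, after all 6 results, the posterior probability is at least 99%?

Prior odds = 0.0027/0.9973 = 27/9973.
Target odds = 0.99/0.01 = 99.
Need L⁶ ≥ 99 ÷ (27/9973) = 109703/3.
5⁶ = 15625 < 109703/3 ≤ 46656 = 6⁶, so L = 6.

6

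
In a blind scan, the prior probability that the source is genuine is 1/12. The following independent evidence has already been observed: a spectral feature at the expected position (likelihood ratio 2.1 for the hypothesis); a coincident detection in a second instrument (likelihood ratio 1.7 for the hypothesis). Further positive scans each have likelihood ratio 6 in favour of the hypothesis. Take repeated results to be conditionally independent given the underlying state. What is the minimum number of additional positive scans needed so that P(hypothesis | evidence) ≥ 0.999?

Prior odds = (1/12)/(11/12) = 1/11.
Combined Bayes factor of the evidence already in hand = 2.1 × 1.7 = 3.57.
Odds after that evidence = (1/11) × 3.57 = 357/1100.
Target odds = 0.999/0.001 = 999.
Need 6ⁿ ≥ 999 ÷ (357/1100) = 366300/119.
6⁴ = 1296 falls short of 366300/119 but 6⁵ = 7776 reaches it, so n = 5.

5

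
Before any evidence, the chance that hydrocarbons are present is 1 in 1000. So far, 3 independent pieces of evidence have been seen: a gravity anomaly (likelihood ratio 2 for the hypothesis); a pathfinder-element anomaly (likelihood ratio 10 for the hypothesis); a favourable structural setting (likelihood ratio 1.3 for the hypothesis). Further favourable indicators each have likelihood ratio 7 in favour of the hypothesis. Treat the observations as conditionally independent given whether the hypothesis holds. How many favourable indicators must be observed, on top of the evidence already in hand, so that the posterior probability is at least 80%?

Prior odds = 0.001/0.999 = 1/999.
Combined Bayes factor of the evidence already in hand = 2 × 10 × 1.3 = 26.
Odds after that evidence = (1/999) × 26 = 26/999.
Target odds = 0.8/0.2 = 4.
Need 7ⁿ ≥ 4 ÷ (26/999) = 1998/13.
7² = 49 falls short of 1998/13 but 7³ = 343 reaches it, so n = 3.

3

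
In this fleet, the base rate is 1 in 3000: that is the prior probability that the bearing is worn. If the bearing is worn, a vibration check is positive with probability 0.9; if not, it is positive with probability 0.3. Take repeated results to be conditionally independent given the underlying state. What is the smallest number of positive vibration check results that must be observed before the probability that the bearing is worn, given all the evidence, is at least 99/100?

Prior odds: (1/3000) ÷ (2999/3000) = 1/2999.
Likelihood ratio of a positive = 0.9/0.3 = 3.
Target posterior odds = 0.99/0.01 = 99.
Need (1/2999) × 3ⁿ ≥ 99, i.e. 3ⁿ ≥ 296901.
3¹¹ = 177147 falls short of 296901 but 3¹² = 531441 reaches it, so n = 12.

12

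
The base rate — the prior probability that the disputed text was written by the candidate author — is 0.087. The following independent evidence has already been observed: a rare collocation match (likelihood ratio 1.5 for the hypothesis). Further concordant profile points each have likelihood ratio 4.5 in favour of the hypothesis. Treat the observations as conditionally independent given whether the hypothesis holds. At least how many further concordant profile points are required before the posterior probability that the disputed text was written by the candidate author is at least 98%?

4

Prior odds = 0.087/0.913 = 87/913.
Bayes factor of the evidence already in hand = 1.5.
Odds after that evidence = (87/913) × 1.5 = 261/1826.
Target odds = 0.98/0.02 = 49.
Need 4.5ⁿ ≥ 49 ÷ (261/1826) = 89474/261.
4.5³ = 91.125 falls short of 89474/261 but 4.5⁴ = 410.0625 reaches it, so n = 4.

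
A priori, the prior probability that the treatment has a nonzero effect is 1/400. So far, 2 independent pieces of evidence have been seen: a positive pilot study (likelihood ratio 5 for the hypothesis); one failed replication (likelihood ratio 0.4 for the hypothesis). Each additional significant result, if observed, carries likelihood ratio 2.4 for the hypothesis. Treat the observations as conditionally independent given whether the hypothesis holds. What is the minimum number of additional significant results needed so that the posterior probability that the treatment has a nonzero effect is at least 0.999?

Prior odds = 0.0025/0.9975 = 1/399.
Combined Bayes factor of the evidence already in hand = 5 × 0.4 = 2.
Odds after that evidence = (1/399) × 2 = 2/399.
Target odds = 0.999/0.001 = 999.
Need 2.4ⁿ ≥ 999 ÷ (2/399) = 199300.5.
2.4¹³ ≈87648.8 falls short of 199300.5 but 2.4¹⁴ ≈210357 reaches it, so n = 14.

14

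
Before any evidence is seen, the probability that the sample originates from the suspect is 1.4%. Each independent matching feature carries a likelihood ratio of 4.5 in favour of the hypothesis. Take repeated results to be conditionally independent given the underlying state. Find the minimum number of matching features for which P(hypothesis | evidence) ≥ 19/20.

Prior odds = 0.014/0.986 = 7/493.
Likelihood ratio per matching feature = 4.5.
Target posterior odds = 0.95/0.05 = 19.
Require 4.5ⁿ ≥ 19 ÷ (7/493) = 9367/7.
4.5⁴ = 410.0625 falls short of 9367/7 but 4.5⁵ = 1845.28125 reaches it, so n = 5.

5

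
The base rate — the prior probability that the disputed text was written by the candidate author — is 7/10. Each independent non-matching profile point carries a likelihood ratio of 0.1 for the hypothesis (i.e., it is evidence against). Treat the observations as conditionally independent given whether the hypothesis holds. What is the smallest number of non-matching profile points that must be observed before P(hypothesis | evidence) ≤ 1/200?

3

Prior odds = 0.7/0.3 = 7/3.
Likelihood ratio per non-matching profile point = 0.1.
Target posterior odds = 0.005/0.995 = 1/199.
Require 0.1ⁿ ≤ 1/199 ÷ (7/3) = 3/1393.
0.1² = 0.01 is still above 3/1393 but 0.1³ = 0.001 is at or below it, so n = 3.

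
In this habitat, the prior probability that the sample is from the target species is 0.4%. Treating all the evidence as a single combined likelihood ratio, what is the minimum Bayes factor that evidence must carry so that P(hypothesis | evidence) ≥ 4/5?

Prior odds = 0.004/0.996 = 1/249.
Target odds = 0.8/0.2 = 4.
Required Bayes factor = 4 ÷ (1/249) = 996.

996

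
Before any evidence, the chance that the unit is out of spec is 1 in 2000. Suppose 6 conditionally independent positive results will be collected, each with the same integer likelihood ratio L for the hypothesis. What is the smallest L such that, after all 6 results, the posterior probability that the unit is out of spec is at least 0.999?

12

Prior odds = 0.0005/0.9995 = 1/1999.
Target odds = 0.999/0.001 = 999.
Need L⁶ ≥ 999 ÷ (1/1999) = 1997001.
11⁶ = 1771561 < 1997001 ≤ 2985984 = 12⁶, so L = 12.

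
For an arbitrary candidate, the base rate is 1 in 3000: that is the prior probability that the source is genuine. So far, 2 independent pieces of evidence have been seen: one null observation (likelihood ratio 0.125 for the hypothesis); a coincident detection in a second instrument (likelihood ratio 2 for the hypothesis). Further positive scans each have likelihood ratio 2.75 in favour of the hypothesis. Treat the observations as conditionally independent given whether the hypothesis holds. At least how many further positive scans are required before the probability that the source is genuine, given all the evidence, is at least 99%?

14

Prior odds = (1/3000)/(2999/3000) = 1/2999.
Combined Bayes factor of the evidence already in hand = 0.125 × 2 = 0.25.
Odds after that evidence = (1/2999) × 0.25 = 1/11996.
Target odds = 0.99/0.01 = 99.
Need 2.75ⁿ ≥ 99 ÷ (1/11996) = 1187604.
2.75¹³ ≈514428 falls short of 1187604 but 2.75¹⁴ ≈1.41468e+06 reaches it, so n = 14.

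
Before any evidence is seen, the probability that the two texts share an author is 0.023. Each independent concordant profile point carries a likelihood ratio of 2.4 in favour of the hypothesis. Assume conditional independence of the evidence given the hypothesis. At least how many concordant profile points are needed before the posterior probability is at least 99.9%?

Prior odds = 0.023/0.977 = 23/977.
Likelihood ratio per concordant profile point = 2.4.
Target odds: 0.999 ÷ 0.001 = 999.
Need (23/977) × 2.4ⁿ ≥ 999, i.e. 2.4ⁿ ≥ 976023/23.
2.4¹² ≈36520.3 falls short of 976023/23 but 2.4¹³ ≈87648.8 reaches it, so n = 13.

13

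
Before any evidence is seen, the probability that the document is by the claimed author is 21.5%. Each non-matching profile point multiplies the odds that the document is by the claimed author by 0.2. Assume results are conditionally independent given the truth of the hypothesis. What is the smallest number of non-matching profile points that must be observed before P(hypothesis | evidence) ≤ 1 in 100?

3

Prior odds: 0.215 ÷ 0.785 = 43/157.
Likelihood ratio per non-matching profile point = 0.2.
Target odds: 0.01 ÷ 0.99 = 1/99.
Need (43/157) × 0.2ⁿ ≤ 1/99, i.e. 0.2ⁿ ≤ 157/4257.
0.2² = 0.04 is still above 157/4257 but 0.2³ = 0.008 is at or below it, so n = 3.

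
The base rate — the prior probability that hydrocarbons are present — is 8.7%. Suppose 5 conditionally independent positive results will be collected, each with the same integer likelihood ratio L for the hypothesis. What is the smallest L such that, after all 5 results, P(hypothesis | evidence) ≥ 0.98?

4

Prior odds = 0.087/0.913 = 87/913.
Target odds = 0.98/0.02 = 49.
Need L⁵ ≥ 49 ÷ (87/913) = 44737/87.
3⁵ = 243 < 44737/87 ≤ 1024 = 4⁵, so L = 4.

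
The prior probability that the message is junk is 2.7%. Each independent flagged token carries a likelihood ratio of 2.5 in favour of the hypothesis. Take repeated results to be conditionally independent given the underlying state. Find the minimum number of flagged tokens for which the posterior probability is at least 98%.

Prior odds = 0.027/0.973 = 27/973.
Likelihood ratio per flagged token = 2.5.
Target posterior odds = 0.98/0.02 = 49.
Require 2.5ⁿ ≥ 49 ÷ (27/973) = 47677/27.
2.5⁸ = 390625/256 falls short of 47677/27 but 2.5⁹ = 1953125/512 reaches it, so n = 9.

9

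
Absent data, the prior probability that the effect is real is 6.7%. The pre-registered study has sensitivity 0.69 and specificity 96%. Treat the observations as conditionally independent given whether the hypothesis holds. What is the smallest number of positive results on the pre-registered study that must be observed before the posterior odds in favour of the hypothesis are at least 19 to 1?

2

Prior odds: 0.067 ÷ 0.933 = 67/933.
False-positive rate = 1 − 0.96 = 0.04; likelihood ratio of a positive = 0.69/0.04 = 17.25.
Target odds = 19.
Need (67/933) × 17.25ⁿ ≥ 19, i.e. 17.25ⁿ ≥ 17727/67.
17.25¹ = 17.25 falls short of 17727/67 but 17.25² = 297.5625 reaches it, so n = 2.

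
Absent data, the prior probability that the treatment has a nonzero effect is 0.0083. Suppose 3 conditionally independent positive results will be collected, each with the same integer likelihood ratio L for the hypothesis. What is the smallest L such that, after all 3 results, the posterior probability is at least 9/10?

Prior odds = 0.0083/0.9917 = 83/9917.
Target odds = 0.9/0.1 = 9.
Need L³ ≥ 9 ÷ (83/9917) = 89253/83.
10³ = 1000 < 89253/83 ≤ 1331 = 11³, so L = 11.

11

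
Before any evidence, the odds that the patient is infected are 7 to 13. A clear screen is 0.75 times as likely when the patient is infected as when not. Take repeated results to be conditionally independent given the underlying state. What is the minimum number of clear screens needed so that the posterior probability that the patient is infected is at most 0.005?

17

Prior odds = 7/13.
Likelihood ratio per clear screen = 0.75.
Target odds: 0.005 ÷ 0.995 = 1/199.
Require 0.75ⁿ ≤ 1/199 ÷ (7/13) = 13/1393.
0.75¹⁶ ≈0.0100226 is still above 13/1393 but 0.75¹⁷ ≈0.00751695 is at or below it, so n = 17.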